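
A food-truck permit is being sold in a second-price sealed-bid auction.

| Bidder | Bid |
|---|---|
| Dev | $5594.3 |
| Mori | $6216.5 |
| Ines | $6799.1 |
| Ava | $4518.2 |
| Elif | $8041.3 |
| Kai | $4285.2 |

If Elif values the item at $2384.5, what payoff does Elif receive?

−$4414.6

Highest bid: Elif at $8041.3, so Elif wins.
Second-highest bid: Ines at $6799.1 — that is the price the winner pays.
Elif's payoff = value − price = $2384.5 − $6799.1 = −$4414.6.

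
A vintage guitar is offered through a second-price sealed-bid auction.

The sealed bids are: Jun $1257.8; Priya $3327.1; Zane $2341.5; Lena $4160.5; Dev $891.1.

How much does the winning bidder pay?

Highest bid: Lena at $4160.5, so Lena wins.
Second-highest bid: Priya at $3327.1 — that is the price the winner pays.

$3327.1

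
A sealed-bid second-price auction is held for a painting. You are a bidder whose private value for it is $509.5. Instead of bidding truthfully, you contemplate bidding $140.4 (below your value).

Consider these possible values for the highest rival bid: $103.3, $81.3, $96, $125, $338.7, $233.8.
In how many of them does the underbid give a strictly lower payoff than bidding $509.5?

The deviation hurts exactly when the highest competing bid lies strictly between $140.4 and $509.5 — underbidding then forfeits a profitable win.
$103.3: below both → same outcome either way.
$81.3: below both → same outcome either way.
$96: below both → same outcome either way.
$125: below both → same outcome either way.
$338.7: inside the interval → strictly worse (loss $170.8).
$233.8: inside the interval → strictly worse (loss $275.7).
Count: 2.

2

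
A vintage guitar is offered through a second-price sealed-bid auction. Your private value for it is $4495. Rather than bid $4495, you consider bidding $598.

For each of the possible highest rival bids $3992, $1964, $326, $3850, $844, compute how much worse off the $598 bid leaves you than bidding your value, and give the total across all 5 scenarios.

$7330

The deviation costs you only when the competing bid falls strictly between $598 and $4495; elsewhere both bids give the same outcome.
$3992: truthful payoff $503, deviation payoff $0 → loss $503.
$1964: truthful payoff $2531, deviation payoff $0 → loss $2531.
$326: outcomes coincide → loss $0.
$3850: truthful payoff $645, deviation payoff $0 → loss $645.
$844: truthful payoff $3651, deviation payoff $0 → loss $3651.
Total loss = $503 + $2531 + $645 + $3651 = $7330.
Truthful bidding weakly dominates here: raising your bid can only win items priced above your value, and lowering it can only forfeit items priced below.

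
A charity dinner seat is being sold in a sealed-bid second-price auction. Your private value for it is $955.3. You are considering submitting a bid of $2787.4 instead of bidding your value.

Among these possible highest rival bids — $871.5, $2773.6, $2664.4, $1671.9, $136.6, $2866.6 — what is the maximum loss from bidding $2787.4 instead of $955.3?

$871.5: same outcome either way → loss $0.
$2773.6: truthful gives $0, deviation gives −$1818.3 → loss $1818.3.
$2664.4: truthful gives $0, deviation gives −$1709.1 → loss $1709.1.
$1671.9: truthful gives $0, deviation gives −$716.6 → loss $716.6.
$136.6: same outcome either way → loss $0.
$2866.6: same outcome either way → loss $0.
Maximum loss: $1818.3.

$1818.3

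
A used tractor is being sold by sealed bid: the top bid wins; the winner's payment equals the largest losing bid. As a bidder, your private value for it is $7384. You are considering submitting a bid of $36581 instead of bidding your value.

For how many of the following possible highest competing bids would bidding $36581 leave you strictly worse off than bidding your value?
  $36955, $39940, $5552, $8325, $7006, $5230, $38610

The deviation hurts exactly when the highest competing bid lies strictly between $7384 and $36581 — overbidding then wins at a price above your value.
$36955: above both → same outcome either way.
$39940: above both → same outcome either way.
$5552: below both → same outcome either way.
$8325: inside the interval → strictly worse (loss $941).
$7006: below both → same outcome either way.
$5230: below both → same outcome either way.
$38610: above both → same outcome either way.
Count: 1.

1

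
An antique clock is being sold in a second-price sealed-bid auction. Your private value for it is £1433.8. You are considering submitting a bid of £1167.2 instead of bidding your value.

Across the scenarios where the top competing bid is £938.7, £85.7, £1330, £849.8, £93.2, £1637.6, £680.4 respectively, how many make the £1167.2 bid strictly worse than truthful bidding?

The deviation hurts exactly when the highest competing bid lies strictly between £1167.2 and £1433.8 — underbidding then forfeits a profitable win.
£938.7: below both → same outcome either way.
£85.7: below both → same outcome either way.
£1330: inside the interval → strictly worse (loss £103.8).
£849.8: below both → same outcome either way.
£93.2: below both → same outcome either way.
£1637.6: above both → same outcome either way.
£680.4: below both → same outcome either way.
Count: 1.

1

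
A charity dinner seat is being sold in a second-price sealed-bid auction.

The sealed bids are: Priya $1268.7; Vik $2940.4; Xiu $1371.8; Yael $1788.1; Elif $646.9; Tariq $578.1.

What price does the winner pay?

$1788.1

Highest bid: Vik at $2940.4, so Vik wins.
Second-highest bid: Yael at $1788.1 — that is the price the winner pays.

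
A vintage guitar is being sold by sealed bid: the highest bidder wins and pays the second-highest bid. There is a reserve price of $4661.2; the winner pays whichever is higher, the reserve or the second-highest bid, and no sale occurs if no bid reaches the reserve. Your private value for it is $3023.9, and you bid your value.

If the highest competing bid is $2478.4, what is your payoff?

$0

Your bid $3023.9 is the highest bid but falls below the reserve $4661.2, so the item goes unsold. Payoff $0.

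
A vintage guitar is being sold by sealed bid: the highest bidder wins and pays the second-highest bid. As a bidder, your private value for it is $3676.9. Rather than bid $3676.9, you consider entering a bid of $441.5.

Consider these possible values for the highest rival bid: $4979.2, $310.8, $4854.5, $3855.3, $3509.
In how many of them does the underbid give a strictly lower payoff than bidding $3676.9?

1

The deviation hurts exactly when the highest competing bid lies strictly between $441.5 and $3676.9 — underbidding then forfeits a profitable win.
$4979.2: above both → same outcome either way.
$310.8: below both → same outcome either way.
$4854.5: above both → same outcome either way.
$3855.3: above both → same outcome either way.
$3509: inside the interval → strictly worse (loss $167.9).
Count: 1.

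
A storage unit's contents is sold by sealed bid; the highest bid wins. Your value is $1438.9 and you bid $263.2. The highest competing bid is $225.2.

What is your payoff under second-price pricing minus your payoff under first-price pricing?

You have the highest bid, so you win under either rule.
Second-price: pay $225.2 → payoff $1213.7.
First-price: pay your own bid $263.2 → payoff $1175.7.
Difference = $1213.7 − ($1175.7) = $38.

$38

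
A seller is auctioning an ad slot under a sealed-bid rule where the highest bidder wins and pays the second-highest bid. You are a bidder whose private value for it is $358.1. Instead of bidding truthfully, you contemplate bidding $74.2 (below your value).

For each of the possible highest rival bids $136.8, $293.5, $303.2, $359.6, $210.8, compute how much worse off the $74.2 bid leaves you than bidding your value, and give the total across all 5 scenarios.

The deviation costs you only when the competing bid falls strictly between $74.2 and $358.1; elsewhere both bids give the same outcome.
$136.8: truthful payoff $221.3, deviation payoff $0 → loss $221.3.
$293.5: truthful payoff $64.6, deviation payoff $0 → loss $64.6.
$303.2: truthful payoff $54.9, deviation payoff $0 → loss $54.9.
$359.6: outcomes coincide → loss $0.
$210.8: truthful payoff $147.3, deviation payoff $0 → loss $147.3.
Total loss = $221.3 + $64.6 + $54.9 + $147.3 = $488.1.
Truthful bidding weakly dominates here: raising your bid can only win items priced above your value, and lowering it can only forfeit items priced below.

$488.1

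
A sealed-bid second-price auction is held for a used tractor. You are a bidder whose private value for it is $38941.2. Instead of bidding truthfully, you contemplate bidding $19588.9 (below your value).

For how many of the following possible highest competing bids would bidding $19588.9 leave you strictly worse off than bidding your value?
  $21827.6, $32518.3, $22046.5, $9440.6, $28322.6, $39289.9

The deviation hurts exactly when the highest competing bid lies strictly between $19588.9 and $38941.2 — underbidding then forfeits a profitable win.
$21827.6: inside the interval → strictly worse (loss $17113.6).
$32518.3: inside the interval → strictly worse (loss $6422.9).
$22046.5: inside the interval → strictly worse (loss $16894.7).
$9440.6: below both → same outcome either way.
$28322.6: inside the interval → strictly worse (loss $10618.6).
$39289.9: above both → same outcome either way.
Count: 4.

4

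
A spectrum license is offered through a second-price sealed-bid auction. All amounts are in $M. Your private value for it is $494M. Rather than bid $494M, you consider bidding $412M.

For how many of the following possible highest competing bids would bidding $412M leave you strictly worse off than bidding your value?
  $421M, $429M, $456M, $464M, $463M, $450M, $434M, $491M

The deviation hurts exactly when the highest competing bid lies strictly between $412M and $494M — underbidding then forfeits a profitable win.
$421M: inside the interval → strictly worse (loss $73M).
$429M: inside the interval → strictly worse (loss $65M).
$456M: inside the interval → strictly worse (loss $38M).
$464M: inside the interval → strictly worse (loss $30M).
$463M: inside the interval → strictly worse (loss $31M).
$450M: inside the interval → strictly worse (loss $44M).
$434M: inside the interval → strictly worse (loss $60M).
$491M: inside the interval → strictly worse (loss $3M).
Count: 8.

8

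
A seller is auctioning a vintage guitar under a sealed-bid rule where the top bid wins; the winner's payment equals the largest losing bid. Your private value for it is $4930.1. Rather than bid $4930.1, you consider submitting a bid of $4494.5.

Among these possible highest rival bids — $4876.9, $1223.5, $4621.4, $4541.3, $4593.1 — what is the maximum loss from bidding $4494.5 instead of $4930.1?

$4876.9: truthful gives $53.2, deviation gives $0 → loss $53.2.
$1223.5: same outcome either way → loss $0.
$4621.4: truthful gives $308.7, deviation gives $0 → loss $308.7.
$4541.3: truthful gives $388.8, deviation gives $0 → loss $388.8.
$4593.1: truthful gives $337, deviation gives $0 → loss $337.
Maximum loss: $388.8.

$388.8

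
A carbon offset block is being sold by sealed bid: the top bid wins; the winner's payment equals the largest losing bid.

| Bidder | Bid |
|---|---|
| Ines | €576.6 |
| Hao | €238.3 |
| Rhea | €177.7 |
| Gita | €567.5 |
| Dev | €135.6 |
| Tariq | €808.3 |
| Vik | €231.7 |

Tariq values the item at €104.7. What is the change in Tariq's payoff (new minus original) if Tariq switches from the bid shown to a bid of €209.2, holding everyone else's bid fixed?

The highest bid among the other bidders is €576.6; Tariq's bid doesn't change that.
Original bid €808.3: Tariq is highest, pays the top rival bid €576.6; payoff €104.7 − €576.6 = −€471.9.
Alternative bid €209.2: Tariq is not highest (top rival bid is €576.6); payoff €0.
Change in payoff = €0 − (−€471.9) = €471.9.

€471.9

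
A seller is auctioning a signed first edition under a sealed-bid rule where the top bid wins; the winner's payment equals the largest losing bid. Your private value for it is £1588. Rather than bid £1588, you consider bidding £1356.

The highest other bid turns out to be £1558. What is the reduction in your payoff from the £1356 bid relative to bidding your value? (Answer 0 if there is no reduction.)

£30

Bidding your value £1588: you win (since £1588 > £1558) and pay £1558. Payoff £30.
Bidding £1356: you lose. Payoff £0.
The competing bid £1558 lies between your shaded bid and your value, so underbidding forfeits an item you could have won at a profitable price.
Loss from deviating = £30 − (£0) = £30.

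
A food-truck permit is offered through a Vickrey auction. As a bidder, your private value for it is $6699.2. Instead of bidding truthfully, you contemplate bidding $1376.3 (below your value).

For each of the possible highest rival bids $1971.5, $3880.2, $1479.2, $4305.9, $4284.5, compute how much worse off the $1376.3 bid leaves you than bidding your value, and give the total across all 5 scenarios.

$17574.7

The deviation costs you only when the competing bid falls strictly between $1376.3 and $6699.2; elsewhere both bids give the same outcome.
$1971.5: truthful payoff $4727.7, deviation payoff $0 → loss $4727.7.
$3880.2: truthful payoff $2819, deviation payoff $0 → loss $2819.
$1479.2: truthful payoff $5220, deviation payoff $0 → loss $5220.
$4305.9: truthful payoff $2393.3, deviation payoff $0 → loss $2393.3.
$4284.5: truthful payoff $2414.7, deviation payoff $0 → loss $2414.7.
Total loss = $4727.7 + $2819 + $5220 + $2393.3 + $2414.7 = $17574.7.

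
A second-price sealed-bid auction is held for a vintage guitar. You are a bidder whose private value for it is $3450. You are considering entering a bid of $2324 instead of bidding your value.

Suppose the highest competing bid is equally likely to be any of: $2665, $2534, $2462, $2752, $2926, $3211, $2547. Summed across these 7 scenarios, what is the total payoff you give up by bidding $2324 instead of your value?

$5053

The deviation costs you only when the competing bid falls strictly between $2324 and $3450; elsewhere both bids give the same outcome.
$2665: truthful payoff $785, deviation payoff $0 → loss $785.
$2534: truthful payoff $916, deviation payoff $0 → loss $916.
$2462: truthful payoff $988, deviation payoff $0 → loss $988.
$2752: truthful payoff $698, deviation payoff $0 → loss $698.
$2926: truthful payoff $524, deviation payoff $0 → loss $524.
$3211: truthful payoff $239, deviation payoff $0 → loss $239.
$2547: truthful payoff $903, deviation payoff $0 → loss $903.
Total loss = $785 + $916 + $988 + $698 + $524 + $239 + $903 = $5053.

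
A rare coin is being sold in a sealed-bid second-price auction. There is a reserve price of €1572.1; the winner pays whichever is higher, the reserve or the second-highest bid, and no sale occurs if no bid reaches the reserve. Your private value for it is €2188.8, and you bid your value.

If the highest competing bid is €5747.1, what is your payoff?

Your bid €2188.8 is below the highest competing bid €5747.1, so you lose. Payoff €0.

€0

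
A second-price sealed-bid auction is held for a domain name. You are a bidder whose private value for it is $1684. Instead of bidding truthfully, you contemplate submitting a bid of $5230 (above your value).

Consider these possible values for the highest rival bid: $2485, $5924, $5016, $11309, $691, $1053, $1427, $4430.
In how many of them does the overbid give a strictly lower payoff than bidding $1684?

3

The deviation hurts exactly when the highest competing bid lies strictly between $1684 and $5230 — overbidding then wins at a price above your value.
$2485: inside the interval → strictly worse (loss $801).
$5924: above both → same outcome either way.
$5016: inside the interval → strictly worse (loss $3332).
$11309: above both → same outcome either way.
$691: below both → same outcome either way.
$1053: below both → same outcome either way.
$1427: below both → same outcome either way.
$4430: inside the interval → strictly worse (loss $2746).
Count: 3.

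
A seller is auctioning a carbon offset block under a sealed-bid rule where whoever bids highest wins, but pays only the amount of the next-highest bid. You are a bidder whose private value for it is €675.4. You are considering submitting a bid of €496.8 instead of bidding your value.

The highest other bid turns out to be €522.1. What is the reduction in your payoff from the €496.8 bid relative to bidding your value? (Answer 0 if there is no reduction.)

Bidding your value €675.4: you win (since €675.4 > €522.1) and pay €522.1. Payoff €153.3.
Bidding €496.8: you lose. Payoff €0.
The competing bid €522.1 lies between your shaded bid and your value, so underbidding forfeits an item you could have won at a profitable price.
Loss from deviating = €153.3 − (€0) = €153.3.

€153.3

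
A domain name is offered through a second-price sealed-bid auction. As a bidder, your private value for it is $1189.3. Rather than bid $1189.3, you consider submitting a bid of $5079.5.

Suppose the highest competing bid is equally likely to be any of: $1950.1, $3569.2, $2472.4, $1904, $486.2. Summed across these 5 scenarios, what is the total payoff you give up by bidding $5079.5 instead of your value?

$5138.5

The deviation costs you only when the competing bid falls strictly between $1189.3 and $5079.5; elsewhere both bids give the same outcome.
$1950.1: truthful payoff $0, deviation payoff −$760.8 → loss $760.8.
$3569.2: truthful payoff $0, deviation payoff −$2379.9 → loss $2379.9.
$2472.4: truthful payoff $0, deviation payoff −$1283.1 → loss $1283.1.
$1904: truthful payoff $0, deviation payoff −$714.7 → loss $714.7.
$486.2: outcomes coincide → loss $0.
Total loss = $760.8 + $2379.9 + $1283.1 + $714.7 = $5138.5.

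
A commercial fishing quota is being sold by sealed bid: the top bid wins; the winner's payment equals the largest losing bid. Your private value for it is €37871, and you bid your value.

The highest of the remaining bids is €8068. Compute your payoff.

Your bid €37871 exceeds the highest competing bid €8068, so you win.
In a second-price auction the winner pays the second-highest bid, €8068.
Payoff = value − price = €37871 − €8068 = €29803.

€29803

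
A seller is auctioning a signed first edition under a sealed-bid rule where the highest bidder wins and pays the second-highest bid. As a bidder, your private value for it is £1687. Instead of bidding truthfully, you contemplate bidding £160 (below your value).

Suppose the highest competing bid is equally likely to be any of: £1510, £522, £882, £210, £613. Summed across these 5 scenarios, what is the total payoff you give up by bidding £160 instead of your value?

£4698

The deviation costs you only when the competing bid falls strictly between £160 and £1687; elsewhere both bids give the same outcome.
£1510: truthful payoff £177, deviation payoff £0 → loss £177.
£522: truthful payoff £1165, deviation payoff £0 → loss £1165.
£882: truthful payoff £805, deviation payoff £0 → loss £805.
£210: truthful payoff £1477, deviation payoff £0 → loss £1477.
£613: truthful payoff £1074, deviation payoff £0 → loss £1074.
Total loss = £177 + £1165 + £805 + £1477 + £1074 = £4698.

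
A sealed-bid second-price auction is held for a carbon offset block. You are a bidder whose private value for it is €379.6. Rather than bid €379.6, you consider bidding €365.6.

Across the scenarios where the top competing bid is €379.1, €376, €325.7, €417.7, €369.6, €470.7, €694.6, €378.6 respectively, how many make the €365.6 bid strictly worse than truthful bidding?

The deviation hurts exactly when the highest competing bid lies strictly between €365.6 and €379.6 — underbidding then forfeits a profitable win.
€379.1: inside the interval → strictly worse (loss €0.5).
€376: inside the interval → strictly worse (loss €3.6).
€325.7: below both → same outcome either way.
€417.7: above both → same outcome either way.
€369.6: inside the interval → strictly worse (loss €10).
€470.7: above both → same outcome either way.
€694.6: above both → same outcome either way.
€378.6: inside the interval → strictly worse (loss €1).
Count: 4.

4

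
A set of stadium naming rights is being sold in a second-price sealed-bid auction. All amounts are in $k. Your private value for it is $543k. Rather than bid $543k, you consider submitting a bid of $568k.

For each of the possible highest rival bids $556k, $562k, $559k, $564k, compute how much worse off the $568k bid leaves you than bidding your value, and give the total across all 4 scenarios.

The deviation costs you only when the competing bid falls strictly between $543k and $568k; elsewhere both bids give the same outcome.
$556k: truthful payoff $0k, deviation payoff −$13k → loss $13k.
$562k: truthful payoff $0k, deviation payoff −$19k → loss $19k.
$559k: truthful payoff $0k, deviation payoff −$16k → loss $16k.
$564k: truthful payoff $0k, deviation payoff −$21k → loss $21k.
Total loss = $13k + $19k + $16k + $21k = $69k.

$69k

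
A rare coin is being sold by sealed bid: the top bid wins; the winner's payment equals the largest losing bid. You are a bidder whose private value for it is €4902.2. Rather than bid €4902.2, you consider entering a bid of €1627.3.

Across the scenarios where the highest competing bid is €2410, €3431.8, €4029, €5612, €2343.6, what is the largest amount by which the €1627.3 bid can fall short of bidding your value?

€2558.6

€2410: truthful gives €2492.2, deviation gives €0 → loss €2492.2.
€3431.8: truthful gives €1470.4, deviation gives €0 → loss €1470.4.
€4029: truthful gives €873.2, deviation gives €0 → loss €873.2.
€5612: same outcome either way → loss €0.
€2343.6: truthful gives €2558.6, deviation gives €0 → loss €2558.6.
Maximum loss: €2558.6.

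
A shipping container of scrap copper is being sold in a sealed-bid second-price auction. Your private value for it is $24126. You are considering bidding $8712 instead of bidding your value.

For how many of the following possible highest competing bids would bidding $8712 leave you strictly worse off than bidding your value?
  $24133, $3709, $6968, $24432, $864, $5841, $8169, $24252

0

The deviation hurts exactly when the highest competing bid lies strictly between $8712 and $24126 — underbidding then forfeits a profitable win.
$24133: above both → same outcome either way.
$3709: below both → same outcome either way.
$6968: below both → same outcome either way.
$24432: above both → same outcome either way.
$864: below both → same outcome either way.
$5841: below both → same outcome either way.
$8169: below both → same outcome either way.
$24252: above both → same outcome either way.
Count: 0.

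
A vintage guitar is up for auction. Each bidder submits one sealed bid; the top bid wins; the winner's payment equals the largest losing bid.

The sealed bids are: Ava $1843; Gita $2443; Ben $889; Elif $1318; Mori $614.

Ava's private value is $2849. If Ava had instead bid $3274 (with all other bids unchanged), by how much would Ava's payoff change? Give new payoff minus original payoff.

$406

The highest bid among the other bidders is $2443; Ava's bid doesn't change that.
Original bid $1843: Ava is not highest (top rival bid is $2443); payoff $0.
Alternative bid $3274: Ava is highest, pays the top rival bid $2443; payoff $2849 − $2443 = $406.
Change in payoff = $406 − ($0) = $406.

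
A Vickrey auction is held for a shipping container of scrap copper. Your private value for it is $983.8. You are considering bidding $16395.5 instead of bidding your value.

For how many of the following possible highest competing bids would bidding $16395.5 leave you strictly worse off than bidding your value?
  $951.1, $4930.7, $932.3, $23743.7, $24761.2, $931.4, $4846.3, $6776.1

The deviation hurts exactly when the highest competing bid lies strictly between $983.8 and $16395.5 — overbidding then wins at a price above your value.
$951.1: below both → same outcome either way.
$4930.7: inside the interval → strictly worse (loss $3946.9).
$932.3: below both → same outcome either way.
$23743.7: above both → same outcome either way.
$24761.2: above both → same outcome either way.
$931.4: below both → same outcome either way.
$4846.3: inside the interval → strictly worse (loss $3862.5).
$6776.1: inside the interval → strictly worse (loss $5792.3).
Count: 3.

3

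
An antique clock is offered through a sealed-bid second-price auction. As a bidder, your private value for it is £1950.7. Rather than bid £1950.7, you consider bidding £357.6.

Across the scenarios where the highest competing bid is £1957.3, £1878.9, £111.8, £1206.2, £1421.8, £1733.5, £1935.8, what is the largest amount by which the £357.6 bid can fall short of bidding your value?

£1957.3: same outcome either way → loss £0.
£1878.9: truthful gives £71.8, deviation gives £0 → loss £71.8.
£111.8: same outcome either way → loss £0.
£1206.2: truthful gives £744.5, deviation gives £0 → loss £744.5.
£1421.8: truthful gives £528.9, deviation gives £0 → loss £528.9.
£1733.5: truthful gives £217.2, deviation gives £0 → loss £217.2.
£1935.8: truthful gives £14.9, deviation gives £0 → loss £14.9.
Maximum loss: £744.5.

£744.5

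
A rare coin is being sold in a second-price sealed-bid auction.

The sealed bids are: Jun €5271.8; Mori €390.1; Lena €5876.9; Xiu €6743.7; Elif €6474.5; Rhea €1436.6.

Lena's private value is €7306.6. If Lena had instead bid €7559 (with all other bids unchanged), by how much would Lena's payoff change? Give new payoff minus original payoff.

The highest bid among the other bidders is €6743.7; Lena's bid doesn't change that.
Original bid €5876.9: Lena is not highest (top rival bid is €6743.7); payoff €0.
Alternative bid €7559: Lena is highest, pays the top rival bid €6743.7; payoff €7306.6 − €6743.7 = €562.9.
Change in payoff = €562.9 − (€0) = €562.9.

€562.9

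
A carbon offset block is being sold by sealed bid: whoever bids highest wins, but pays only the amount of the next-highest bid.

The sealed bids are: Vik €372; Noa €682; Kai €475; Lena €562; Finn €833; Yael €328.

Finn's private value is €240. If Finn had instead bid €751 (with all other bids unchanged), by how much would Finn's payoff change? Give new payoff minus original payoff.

The highest bid among the other bidders is €682; Finn's bid doesn't change that.
Original bid €833: Finn is highest, pays the top rival bid €682; payoff €240 − €682 = −€442.
Alternative bid €751: Finn is highest, pays the top rival bid €682; payoff €240 − €682 = −€442.
Change in payoff = −€442 − (−€442) = €0.

€0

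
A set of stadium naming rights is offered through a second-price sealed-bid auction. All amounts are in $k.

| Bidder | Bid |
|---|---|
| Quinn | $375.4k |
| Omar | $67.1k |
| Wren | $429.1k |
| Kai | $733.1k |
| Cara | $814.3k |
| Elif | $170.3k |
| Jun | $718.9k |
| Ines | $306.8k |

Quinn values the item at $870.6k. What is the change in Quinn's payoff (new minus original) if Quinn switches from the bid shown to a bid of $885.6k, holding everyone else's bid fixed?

The highest bid among the other bidders is $814.3k; Quinn's bid doesn't change that.
Original bid $375.4k: Quinn is not highest (top rival bid is $814.3k); payoff $0k.
Alternative bid $885.6k: Quinn is highest, pays the top rival bid $814.3k; payoff $870.6k − $814.3k = $56.3k.
Change in payoff = $56.3k − ($0k) = $56.3k.

$56.3k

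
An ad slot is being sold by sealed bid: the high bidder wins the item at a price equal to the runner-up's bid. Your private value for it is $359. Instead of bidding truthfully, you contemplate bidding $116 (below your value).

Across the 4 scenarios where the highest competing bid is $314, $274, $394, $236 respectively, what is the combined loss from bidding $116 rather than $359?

$253

The deviation costs you only when the competing bid falls strictly between $116 and $359; elsewhere both bids give the same outcome.
$314: truthful payoff $45, deviation payoff $0 → loss $45.
$274: truthful payoff $85, deviation payoff $0 → loss $85.
$394: outcomes coincide → loss $0.
$236: truthful payoff $123, deviation payoff $0 → loss $123.
Total loss = $45 + $85 + $123 = $253.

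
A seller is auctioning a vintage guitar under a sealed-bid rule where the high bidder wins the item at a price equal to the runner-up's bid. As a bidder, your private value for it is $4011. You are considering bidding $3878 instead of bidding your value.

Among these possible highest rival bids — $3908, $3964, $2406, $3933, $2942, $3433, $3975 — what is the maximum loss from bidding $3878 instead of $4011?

$103

$3908: truthful gives $103, deviation gives $0 → loss $103.
$3964: truthful gives $47, deviation gives $0 → loss $47.
$2406: same outcome either way → loss $0.
$3933: truthful gives $78, deviation gives $0 → loss $78.
$2942: same outcome either way → loss $0.
$3433: same outcome either way → loss $0.
$3975: truthful gives $36, deviation gives $0 → loss $36.
Maximum loss: $103.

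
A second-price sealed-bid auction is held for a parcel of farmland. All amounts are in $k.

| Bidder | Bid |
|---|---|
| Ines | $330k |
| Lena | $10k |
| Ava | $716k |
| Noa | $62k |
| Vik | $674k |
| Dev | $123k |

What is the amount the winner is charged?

$674k

Highest bid: Ava at $716k, so Ava wins.
Second-highest bid: Vik at $674k — that is the price the winner pays.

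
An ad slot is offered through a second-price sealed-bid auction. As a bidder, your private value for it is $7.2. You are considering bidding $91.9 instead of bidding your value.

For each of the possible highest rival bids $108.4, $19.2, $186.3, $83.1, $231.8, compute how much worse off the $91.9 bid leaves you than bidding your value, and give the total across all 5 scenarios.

The deviation costs you only when the competing bid falls strictly between $7.2 and $91.9; elsewhere both bids give the same outcome.
$108.4: outcomes coincide → loss $0.
$19.2: truthful payoff $0, deviation payoff −$12 → loss $12.
$186.3: outcomes coincide → loss $0.
$83.1: truthful payoff $0, deviation payoff −$75.9 → loss $75.9.
$231.8: outcomes coincide → loss $0.
Total loss = $12 + $75.9 = $87.9.

$87.9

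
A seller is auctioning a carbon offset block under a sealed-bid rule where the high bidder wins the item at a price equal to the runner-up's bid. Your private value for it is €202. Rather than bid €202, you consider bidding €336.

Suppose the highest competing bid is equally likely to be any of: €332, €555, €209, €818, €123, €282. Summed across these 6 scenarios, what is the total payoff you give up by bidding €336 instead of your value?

€217

The deviation costs you only when the competing bid falls strictly between €202 and €336; elsewhere both bids give the same outcome.
€332: truthful payoff €0, deviation payoff −€130 → loss €130.
€555: outcomes coincide → loss €0.
€209: truthful payoff €0, deviation payoff −€7 → loss €7.
€818: outcomes coincide → loss €0.
€123: outcomes coincide → loss €0.
€282: truthful payoff €0, deviation payoff −€80 → loss €80.
Total loss = €130 + €7 + €80 = €217.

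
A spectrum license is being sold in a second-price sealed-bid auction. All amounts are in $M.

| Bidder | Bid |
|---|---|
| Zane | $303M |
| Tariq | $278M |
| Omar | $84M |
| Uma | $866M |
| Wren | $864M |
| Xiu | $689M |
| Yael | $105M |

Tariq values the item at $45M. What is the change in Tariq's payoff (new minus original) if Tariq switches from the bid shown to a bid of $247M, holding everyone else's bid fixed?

$0M

The highest bid among the other bidders is $866M; Tariq's bid doesn't change that.
Original bid $278M: Tariq is not highest (top rival bid is $866M); payoff $0M.
Alternative bid $247M: Tariq is not highest (top rival bid is $866M); payoff $0M.
Change in payoff = $0M − ($0M) = $0M.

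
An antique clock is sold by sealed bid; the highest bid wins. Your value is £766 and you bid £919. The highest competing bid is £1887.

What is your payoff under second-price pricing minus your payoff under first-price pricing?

Your bid £919 is below £1887, so you lose under either rule.
Payoff is £0 in both cases; difference = £0.

£0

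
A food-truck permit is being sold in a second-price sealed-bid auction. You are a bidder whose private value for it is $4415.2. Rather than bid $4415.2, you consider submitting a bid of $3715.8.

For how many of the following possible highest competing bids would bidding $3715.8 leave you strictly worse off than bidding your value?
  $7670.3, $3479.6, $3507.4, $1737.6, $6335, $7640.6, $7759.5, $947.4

The deviation hurts exactly when the highest competing bid lies strictly between $3715.8 and $4415.2 — underbidding then forfeits a profitable win.
$7670.3: above both → same outcome either way.
$3479.6: below both → same outcome either way.
$3507.4: below both → same outcome either way.
$1737.6: below both → same outcome either way.
$6335: above both → same outcome either way.
$7640.6: above both → same outcome either way.
$7759.5: above both → same outcome either way.
$947.4: below both → same outcome either way.
Count: 0.

0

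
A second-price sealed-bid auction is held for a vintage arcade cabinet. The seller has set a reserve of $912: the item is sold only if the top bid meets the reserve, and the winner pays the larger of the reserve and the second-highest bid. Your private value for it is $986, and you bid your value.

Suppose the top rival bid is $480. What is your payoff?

Your bid $986 is the highest and exceeds the reserve.
Price = max(second-highest bid, reserve) = max($480, $912) = $912.
Payoff = $986 − $912 = $74.

$74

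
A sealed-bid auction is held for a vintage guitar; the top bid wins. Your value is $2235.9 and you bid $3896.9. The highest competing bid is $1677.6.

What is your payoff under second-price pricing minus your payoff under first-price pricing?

$2219.3

You have the highest bid, so you win under either rule.
Second-price: pay $1677.6 → payoff $558.3.
First-price: pay your own bid $3896.9 → payoff −$1661.
Difference = $558.3 − (−$1661) = $2219.3.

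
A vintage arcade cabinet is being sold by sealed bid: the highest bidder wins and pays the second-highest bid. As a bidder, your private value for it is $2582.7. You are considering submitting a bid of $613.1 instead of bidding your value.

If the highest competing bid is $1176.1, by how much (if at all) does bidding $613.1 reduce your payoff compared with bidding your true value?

Bidding your value $2582.7: you win (since $2582.7 > $1176.1) and pay $1176.1. Payoff $1406.6.
Bidding $613.1: you lose. Payoff $0.
The competing bid $1176.1 lies between your shaded bid and your value, so underbidding forfeits an item you could have won at a profitable price.
Loss from deviating = $1406.6 − ($0) = $1406.6.

$1406.6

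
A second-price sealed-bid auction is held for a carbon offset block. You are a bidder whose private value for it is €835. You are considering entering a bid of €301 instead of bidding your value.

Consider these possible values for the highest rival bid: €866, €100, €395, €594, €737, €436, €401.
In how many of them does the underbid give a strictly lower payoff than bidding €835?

5

The deviation hurts exactly when the highest competing bid lies strictly between €301 and €835 — underbidding then forfeits a profitable win.
€866: above both → same outcome either way.
€100: below both → same outcome either way.
€395: inside the interval → strictly worse (loss €440).
€594: inside the interval → strictly worse (loss €241).
€737: inside the interval → strictly worse (loss €98).
€436: inside the interval → strictly worse (loss €399).
€401: inside the interval → strictly worse (loss €434).
Count: 5.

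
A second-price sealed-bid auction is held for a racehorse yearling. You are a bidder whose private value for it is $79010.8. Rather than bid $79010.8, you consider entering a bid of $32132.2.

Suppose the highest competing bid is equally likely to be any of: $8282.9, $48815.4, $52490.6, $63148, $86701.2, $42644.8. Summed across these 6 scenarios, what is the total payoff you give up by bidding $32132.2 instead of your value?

The deviation costs you only when the competing bid falls strictly between $32132.2 and $79010.8; elsewhere both bids give the same outcome.
$8282.9: outcomes coincide → loss $0.
$48815.4: truthful payoff $30195.4, deviation payoff $0 → loss $30195.4.
$52490.6: truthful payoff $26520.2, deviation payoff $0 → loss $26520.2.
$63148: truthful payoff $15862.8, deviation payoff $0 → loss $15862.8.
$86701.2: outcomes coincide → loss $0.
$42644.8: truthful payoff $36366, deviation payoff $0 → loss $36366.
Total loss = $30195.4 + $26520.2 + $15862.8 + $36366 = $108944.4.
Because the price is fixed by the runner-up's bid, deviating from your value can only change a good outcome into a bad one — never the reverse.

$108944.4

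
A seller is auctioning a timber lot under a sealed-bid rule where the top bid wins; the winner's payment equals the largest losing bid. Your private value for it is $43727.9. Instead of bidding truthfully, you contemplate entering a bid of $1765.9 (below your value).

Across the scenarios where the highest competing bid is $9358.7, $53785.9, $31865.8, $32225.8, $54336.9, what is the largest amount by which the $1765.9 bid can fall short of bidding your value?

$9358.7: truthful gives $34369.2, deviation gives $0 → loss $34369.2.
$53785.9: same outcome either way → loss $0.
$31865.8: truthful gives $11862.1, deviation gives $0 → loss $11862.1.
$32225.8: truthful gives $11502.1, deviation gives $0 → loss $11502.1.
$54336.9: same outcome either way → loss $0.
Maximum loss: $34369.2.

$34369.2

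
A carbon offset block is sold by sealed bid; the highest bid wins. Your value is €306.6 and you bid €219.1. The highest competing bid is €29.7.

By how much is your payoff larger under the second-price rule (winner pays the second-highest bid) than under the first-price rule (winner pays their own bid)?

You have the highest bid, so you win under either rule.
Second-price: pay €29.7 → payoff €276.9.
First-price: pay your own bid €219.1 → payoff €87.5.
Difference = €276.9 − (€87.5) = €189.4.

€189.4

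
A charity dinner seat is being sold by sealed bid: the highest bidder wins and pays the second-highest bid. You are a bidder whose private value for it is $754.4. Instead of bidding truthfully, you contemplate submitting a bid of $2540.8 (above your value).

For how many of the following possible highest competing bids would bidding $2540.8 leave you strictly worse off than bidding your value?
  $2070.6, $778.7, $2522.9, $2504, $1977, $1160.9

The deviation hurts exactly when the highest competing bid lies strictly between $754.4 and $2540.8 — overbidding then wins at a price above your value.
$2070.6: inside the interval → strictly worse (loss $1316.2).
$778.7: inside the interval → strictly worse (loss $24.3).
$2522.9: inside the interval → strictly worse (loss $1768.5).
$2504: inside the interval → strictly worse (loss $1749.6).
$1977: inside the interval → strictly worse (loss $1222.6).
$1160.9: inside the interval → strictly worse (loss $406.5).
Count: 6.

6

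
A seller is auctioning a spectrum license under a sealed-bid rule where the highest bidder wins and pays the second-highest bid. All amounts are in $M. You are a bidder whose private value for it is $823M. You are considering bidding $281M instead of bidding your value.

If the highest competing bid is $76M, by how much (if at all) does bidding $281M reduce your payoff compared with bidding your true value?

Bidding your value $823M: you win (since $823M > $76M) and pay $76M. Payoff $747M.
Bidding $281M: you win and pay $76M. Payoff $823M − $76M = $747M.
Difference = $747M − $747M = $0M; both bids lead to the same outcome because the competing bid is below both your value and your alternative bid.
In a second-price auction your bid sets only whether you win, not what you pay, so bidding your true value is weakly dominant.

$0M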